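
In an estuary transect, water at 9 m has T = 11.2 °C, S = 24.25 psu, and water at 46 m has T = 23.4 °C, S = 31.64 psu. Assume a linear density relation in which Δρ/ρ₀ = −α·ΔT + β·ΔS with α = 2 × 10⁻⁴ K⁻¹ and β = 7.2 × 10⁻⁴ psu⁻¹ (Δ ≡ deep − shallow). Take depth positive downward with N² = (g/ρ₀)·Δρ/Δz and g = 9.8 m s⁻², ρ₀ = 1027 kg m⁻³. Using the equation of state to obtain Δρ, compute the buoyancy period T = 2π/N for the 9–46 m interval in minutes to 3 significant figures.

3.79 min

ΔT = +12.2 K, ΔS = +7.39 psu (deep − shallow).
Δρ/ρ₀ = −αΔT + βΔS = -2.44 × 10⁻³ + 5.3208 × 10⁻³ = 2.8808 × 10⁻³, so Δρ ≈ 2.959 kg m⁻³.
N² = (g/ρ₀)·Δρ/Δz = g·(Δρ/ρ₀)/Δz = 9.8 × 2.8808 × 10⁻³ / 37 = 7.6302 × 10⁻⁴ s⁻².
N = √(7.6302 × 10⁻⁴) = 0.027623 rad s⁻¹ → T = 2π/N = 227.46 s = 3.7910 min ≈ 3.79 min.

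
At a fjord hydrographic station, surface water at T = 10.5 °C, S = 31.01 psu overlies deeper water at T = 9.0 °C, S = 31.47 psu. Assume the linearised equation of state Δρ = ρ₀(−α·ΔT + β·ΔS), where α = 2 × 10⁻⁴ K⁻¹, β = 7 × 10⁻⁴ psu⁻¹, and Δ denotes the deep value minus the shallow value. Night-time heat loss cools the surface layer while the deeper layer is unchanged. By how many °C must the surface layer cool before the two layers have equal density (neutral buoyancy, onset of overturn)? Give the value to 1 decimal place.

3.1 °C

Neutral buoyancy requires Δρ = 0, i.e. −α(T_deep − T_surf′) + β(S_deep − S_surf) = 0.
T_surf′ = T_deep − (β/α)·ΔS = 9.0 − (7 × 10⁻⁴/2 × 10⁻⁴)·(+0.46) = 7.390 °C.
Cooling required: 10.5 − (7.390) = 3.110 °C.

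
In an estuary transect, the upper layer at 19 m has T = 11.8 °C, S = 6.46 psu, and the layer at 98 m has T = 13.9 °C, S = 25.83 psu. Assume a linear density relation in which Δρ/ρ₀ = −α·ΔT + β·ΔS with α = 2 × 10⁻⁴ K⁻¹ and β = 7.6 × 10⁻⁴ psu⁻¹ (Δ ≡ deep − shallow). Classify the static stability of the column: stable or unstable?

stable

ΔT = 13.9 − 11.8 = +2.1 K and ΔS = 25.83 − 6.46 = +19.37 psu (deep − shallow).
−αΔT = -4.20 × 10⁻⁴; βΔS = 0.0147212; sum Δρ/ρ₀ = 0.0143012.
Δρ/ρ₀ > 0, so Δρ > 0: deeper water is denser → statically stable.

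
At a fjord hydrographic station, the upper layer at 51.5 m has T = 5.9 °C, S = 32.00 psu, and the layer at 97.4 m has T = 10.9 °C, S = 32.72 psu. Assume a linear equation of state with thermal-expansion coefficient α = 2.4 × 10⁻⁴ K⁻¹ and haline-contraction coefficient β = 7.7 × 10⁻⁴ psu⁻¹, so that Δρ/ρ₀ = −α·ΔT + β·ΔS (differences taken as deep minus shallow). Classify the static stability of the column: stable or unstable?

ΔT = 10.9 − 5.9 = +5.0 K and ΔS = 32.72 − 32.00 = +0.72 psu (deep − shallow).
−αΔT = -1.20 × 10⁻³; βΔS = 5.544 × 10⁻⁴; sum Δρ/ρ₀ = -6.456 × 10⁻⁴.
Δρ/ρ₀ < 0, so Δρ < 0: deeper water is lighter → statically unstable; the column would overturn.

unstable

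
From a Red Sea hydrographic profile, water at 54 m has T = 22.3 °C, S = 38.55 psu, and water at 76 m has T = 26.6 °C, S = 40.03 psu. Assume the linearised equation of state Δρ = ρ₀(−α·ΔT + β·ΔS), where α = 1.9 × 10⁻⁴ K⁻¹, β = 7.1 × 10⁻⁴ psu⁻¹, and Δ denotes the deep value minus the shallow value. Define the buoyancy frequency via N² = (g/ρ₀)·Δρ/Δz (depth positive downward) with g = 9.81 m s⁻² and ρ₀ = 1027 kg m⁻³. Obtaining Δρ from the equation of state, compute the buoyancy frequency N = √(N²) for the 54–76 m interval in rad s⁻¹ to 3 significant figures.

0.0102 rad s⁻¹

ΔT = +4.3 K, ΔS = +1.48 psu (deep − shallow).
Δρ/ρ₀ = −αΔT + βΔS = -8.17 × 10⁻⁴ + 1.0508 × 10⁻³ = 2.338 × 10⁻⁴, so Δρ ≈ 0.2401 kg m⁻³.
N² = (g/ρ₀)·Δρ/Δz = g·(Δρ/ρ₀)/Δz = 9.81 × 2.338 × 10⁻⁴ / 22 = 1.0425 × 10⁻⁴ s⁻².
N = √(1.0425 × 10⁻⁴) = 0.010210 rad s⁻¹ ≈ 0.0102 rad s⁻¹.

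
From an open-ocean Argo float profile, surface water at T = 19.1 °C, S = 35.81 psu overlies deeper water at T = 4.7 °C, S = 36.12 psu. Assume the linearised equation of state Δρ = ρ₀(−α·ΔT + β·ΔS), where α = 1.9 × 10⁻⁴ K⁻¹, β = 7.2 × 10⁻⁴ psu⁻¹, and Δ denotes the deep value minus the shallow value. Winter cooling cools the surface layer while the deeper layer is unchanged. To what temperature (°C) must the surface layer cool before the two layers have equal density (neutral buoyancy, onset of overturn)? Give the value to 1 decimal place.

3.5 °C

Neutral buoyancy requires Δρ = 0, i.e. −α(T_deep − T_surf′) + β(S_deep − S_surf) = 0.
T_surf′ = T_deep − (β/α)·ΔS = 4.7 − (7.2 × 10⁻⁴/1.9 × 10⁻⁴)·(+0.31) = 3.525 °C.
Cooling required: 19.1 − (3.525) = 15.575 °C.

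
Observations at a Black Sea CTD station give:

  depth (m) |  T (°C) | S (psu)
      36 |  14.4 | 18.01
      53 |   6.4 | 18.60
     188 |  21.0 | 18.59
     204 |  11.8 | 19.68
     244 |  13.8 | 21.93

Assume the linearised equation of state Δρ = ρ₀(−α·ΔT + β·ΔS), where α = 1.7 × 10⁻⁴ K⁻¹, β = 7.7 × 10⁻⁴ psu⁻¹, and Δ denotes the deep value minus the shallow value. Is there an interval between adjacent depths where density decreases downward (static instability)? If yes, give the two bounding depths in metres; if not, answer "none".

53–188 m

Evaluate Δρ/ρ₀ = −αΔT + βΔS across each adjacent pair:
  36–53 m: −αΔT+βΔS = −(1.7 × 10⁻⁴)(-8.0)+(7.7 × 10⁻⁴)(+0.59) = 1.8 × 10⁻³ → stable
  53–188 m: −αΔT+βΔS = −(1.7 × 10⁻⁴)(+14.6)+(7.7 × 10⁻⁴)(-0.01) = -2.5 × 10⁻³ → UNSTABLE
  188–204 m: −αΔT+βΔS = −(1.7 × 10⁻⁴)(-9.2)+(7.7 × 10⁻⁴)(+1.09) = 2.4 × 10⁻³ → stable
  204–244 m: −αΔT+βΔS = −(1.7 × 10⁻⁴)(+2.0)+(7.7 × 10⁻⁴)(+2.25) = 1.4 × 10⁻³ → stable
The 53–188 m interval has Δρ < 0: lighter water underlies denser water.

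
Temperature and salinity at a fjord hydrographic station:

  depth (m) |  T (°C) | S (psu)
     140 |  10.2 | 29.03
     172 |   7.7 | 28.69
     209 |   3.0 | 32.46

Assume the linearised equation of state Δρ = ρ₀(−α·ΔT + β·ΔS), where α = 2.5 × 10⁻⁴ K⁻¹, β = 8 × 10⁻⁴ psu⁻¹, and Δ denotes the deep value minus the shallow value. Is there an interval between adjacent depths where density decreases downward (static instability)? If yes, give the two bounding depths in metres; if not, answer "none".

none

Evaluate Δρ/ρ₀ = −αΔT + βΔS across each adjacent pair:
  140–172 m: −αΔT+βΔS = −(2.5 × 10⁻⁴)(-2.5)+(8 × 10⁻⁴)(-0.34) = 3.5 × 10⁻⁴ → stable
  172–209 m: −αΔT+βΔS = −(2.5 × 10⁻⁴)(-4.7)+(8 × 10⁻⁴)(+3.77) = 4.2 × 10⁻³ → stable
Every interval has Δρ > 0: the column is stably stratified throughout.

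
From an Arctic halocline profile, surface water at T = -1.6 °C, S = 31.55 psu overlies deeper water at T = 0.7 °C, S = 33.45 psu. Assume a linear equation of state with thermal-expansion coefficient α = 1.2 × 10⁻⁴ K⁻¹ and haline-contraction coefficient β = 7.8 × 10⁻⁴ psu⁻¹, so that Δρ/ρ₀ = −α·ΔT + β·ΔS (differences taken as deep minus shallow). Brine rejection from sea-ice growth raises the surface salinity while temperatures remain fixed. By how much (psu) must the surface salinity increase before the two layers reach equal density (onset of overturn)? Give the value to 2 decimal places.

Neutral buoyancy requires −α(T_deep − T_surf) + β(S_deep − S_surf′) = 0.
S_surf′ = S_deep − (α/β)·ΔT = 33.45 − (1.2 × 10⁻⁴/7.8 × 10⁻⁴)·(+2.3) = 33.0962 psu.
Increase required: 33.0962 − 31.55 = 1.5462 psu.

1.55 psu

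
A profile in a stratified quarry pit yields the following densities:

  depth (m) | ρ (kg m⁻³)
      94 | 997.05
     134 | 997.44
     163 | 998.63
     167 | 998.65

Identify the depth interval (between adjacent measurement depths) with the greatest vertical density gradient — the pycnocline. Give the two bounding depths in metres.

134–163 m

Compute the density gradient over each adjacent pair:
  94–134 m: Δρ/Δz = 0.39/40 = 9.7 × 10⁻³ kg m⁻⁴
  134–163 m: Δρ/Δz = 1.19/29 = 0.041 kg m⁻⁴
  163–167 m: Δρ/Δz = 0.02/4 = 5.0 × 10⁻³ kg m⁻⁴
The largest gradient is in the 134–163 m interval — the pycnocline.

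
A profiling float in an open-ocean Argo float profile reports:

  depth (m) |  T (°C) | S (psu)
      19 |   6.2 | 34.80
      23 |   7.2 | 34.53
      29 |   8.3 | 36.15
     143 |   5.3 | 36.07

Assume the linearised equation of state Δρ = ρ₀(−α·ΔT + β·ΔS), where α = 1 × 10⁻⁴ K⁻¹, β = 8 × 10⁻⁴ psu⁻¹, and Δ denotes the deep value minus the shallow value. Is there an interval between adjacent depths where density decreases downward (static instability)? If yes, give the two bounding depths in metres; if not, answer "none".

Evaluate Δρ/ρ₀ = −αΔT + βΔS across each adjacent pair:
  19–23 m: −αΔT+βΔS = −(1 × 10⁻⁴)(+1.0)+(8 × 10⁻⁴)(-0.27) = -3.2 × 10⁻⁴ → UNSTABLE
  23–29 m: −αΔT+βΔS = −(1 × 10⁻⁴)(+1.1)+(8 × 10⁻⁴)(+1.62) = 1.2 × 10⁻³ → stable
  29–143 m: −αΔT+βΔS = −(1 × 10⁻⁴)(-3.0)+(8 × 10⁻⁴)(-0.08) = 2.4 × 10⁻⁴ → stable
The 19–23 m interval has Δρ < 0: lighter water underlies denser water.

19–23 m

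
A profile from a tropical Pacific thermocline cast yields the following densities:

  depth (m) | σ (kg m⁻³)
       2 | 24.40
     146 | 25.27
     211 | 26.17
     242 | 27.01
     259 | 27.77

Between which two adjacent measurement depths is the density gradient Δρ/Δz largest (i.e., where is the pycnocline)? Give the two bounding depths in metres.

242–259 m

Compute the density gradient over each adjacent pair:
  2–146 m: Δρ/Δz = 0.87/144 = 6.0 × 10⁻³ kg m⁻⁴
  146–211 m: Δρ/Δz = 0.90/65 = 0.014 kg m⁻⁴
  211–242 m: Δρ/Δz = 0.84/31 = 0.027 kg m⁻⁴
  242–259 m: Δρ/Δz = 0.76/17 = 0.045 kg m⁻⁴
The largest gradient is in the 242–259 m interval — the pycnocline.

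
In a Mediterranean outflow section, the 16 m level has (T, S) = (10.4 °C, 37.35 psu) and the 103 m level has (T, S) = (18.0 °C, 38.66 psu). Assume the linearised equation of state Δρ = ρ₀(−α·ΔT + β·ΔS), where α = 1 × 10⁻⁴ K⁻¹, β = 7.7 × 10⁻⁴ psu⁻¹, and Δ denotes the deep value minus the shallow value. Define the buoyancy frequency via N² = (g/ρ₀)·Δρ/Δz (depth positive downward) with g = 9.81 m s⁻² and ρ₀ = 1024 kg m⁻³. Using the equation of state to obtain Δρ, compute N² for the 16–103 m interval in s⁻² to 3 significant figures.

ΔT = +7.6 K, ΔS = +1.31 psu (deep − shallow).
Δρ/ρ₀ = −αΔT + βΔS = -7.60 × 10⁻⁴ + 1.0087 × 10⁻³ = 2.487 × 10⁻⁴, so Δρ ≈ 0.2547 kg m⁻³.
N² = (g/ρ₀)·Δρ/Δz = g·(Δρ/ρ₀)/Δz = 9.81 × 2.487 × 10⁻⁴ / 87 = 2.8043 × 10⁻⁵ s⁻² ≈ 2.80 × 10⁻⁵ s⁻².

2.80 × 10⁻⁵ s⁻²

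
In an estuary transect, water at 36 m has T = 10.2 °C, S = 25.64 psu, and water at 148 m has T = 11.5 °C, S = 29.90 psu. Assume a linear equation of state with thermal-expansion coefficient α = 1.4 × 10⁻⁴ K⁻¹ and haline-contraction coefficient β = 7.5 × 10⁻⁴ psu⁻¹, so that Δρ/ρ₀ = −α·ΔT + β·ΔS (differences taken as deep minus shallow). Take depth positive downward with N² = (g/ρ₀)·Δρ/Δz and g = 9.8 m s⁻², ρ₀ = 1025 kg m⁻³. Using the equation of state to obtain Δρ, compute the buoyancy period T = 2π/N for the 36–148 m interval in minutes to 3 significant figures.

6.45 min

ΔT = +1.3 K, ΔS = +4.26 psu (deep − shallow).
Δρ/ρ₀ = −αΔT + βΔS = -1.82 × 10⁻⁴ + 3.195 × 10⁻³ = 3.013 × 10⁻³, so Δρ ≈ 3.088 kg m⁻³.
N² = (g/ρ₀)·Δρ/Δz = g·(Δρ/ρ₀)/Δz = 9.8 × 3.013 × 10⁻³ / 112 = 2.6364 × 10⁻⁴ s⁻².
N = √(2.6364 × 10⁻⁴) = 0.016237 rad s⁻¹ → T = 2π/N = 386.97 s = 6.4495 min ≈ 6.45 min.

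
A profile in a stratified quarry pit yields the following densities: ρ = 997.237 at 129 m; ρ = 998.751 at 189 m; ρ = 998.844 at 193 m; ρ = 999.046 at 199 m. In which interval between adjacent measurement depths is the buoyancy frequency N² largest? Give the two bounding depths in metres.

Compute the density gradient over each adjacent pair:
  129–189 m: Δρ/Δz = 1.514/60 = 0.025 kg m⁻⁴
  189–193 m: Δρ/Δz = 0.093/4 = 0.023 kg m⁻⁴
  193–199 m: Δρ/Δz = 0.202/6 = 0.034 kg m⁻⁴
The largest gradient is in the 193–199 m interval — the pycnocline.

193–199 m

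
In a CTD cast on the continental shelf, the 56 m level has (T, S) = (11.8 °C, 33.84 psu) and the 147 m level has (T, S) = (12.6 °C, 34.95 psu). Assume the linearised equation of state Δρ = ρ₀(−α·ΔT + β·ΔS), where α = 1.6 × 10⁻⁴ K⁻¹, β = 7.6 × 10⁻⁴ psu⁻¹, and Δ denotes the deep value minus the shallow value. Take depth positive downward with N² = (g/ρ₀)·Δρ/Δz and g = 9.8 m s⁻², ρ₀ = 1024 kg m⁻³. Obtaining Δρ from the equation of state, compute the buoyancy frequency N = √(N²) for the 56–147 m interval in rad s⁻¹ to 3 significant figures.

ΔT = +0.8 K, ΔS = +1.11 psu (deep − shallow).
Δρ/ρ₀ = −αΔT + βΔS = -1.28 × 10⁻⁴ + 8.436 × 10⁻⁴ = 7.156 × 10⁻⁴, so Δρ ≈ 0.7328 kg m⁻³.
N² = (g/ρ₀)·Δρ/Δz = g·(Δρ/ρ₀)/Δz = 9.8 × 7.156 × 10⁻⁴ / 91 = 7.7065 × 10⁻⁵ s⁻².
N = √(7.7065 × 10⁻⁵) = 8.7787 × 10⁻³ rad s⁻¹ ≈ 8.78 × 10⁻³ rad s⁻¹.

8.78 × 10⁻³ rad s⁻¹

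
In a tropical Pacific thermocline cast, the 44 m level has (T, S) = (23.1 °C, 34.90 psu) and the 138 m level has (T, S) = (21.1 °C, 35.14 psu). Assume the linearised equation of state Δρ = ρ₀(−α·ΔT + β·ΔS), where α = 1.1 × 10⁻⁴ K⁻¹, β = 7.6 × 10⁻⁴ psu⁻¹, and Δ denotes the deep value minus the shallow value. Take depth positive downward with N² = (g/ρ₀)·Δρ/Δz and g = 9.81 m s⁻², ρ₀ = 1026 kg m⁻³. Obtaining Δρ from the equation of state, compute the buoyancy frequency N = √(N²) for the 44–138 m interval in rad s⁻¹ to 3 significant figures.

6.48 × 10⁻³ rad s⁻¹

ΔT = -2.0 K, ΔS = +0.24 psu (deep − shallow).
Δρ/ρ₀ = −αΔT + βΔS = 2.20 × 10⁻⁴ + 1.824 × 10⁻⁴ = 4.024 × 10⁻⁴, so Δρ ≈ 0.4129 kg m⁻³.
N² = (g/ρ₀)·Δρ/Δz = g·(Δρ/ρ₀)/Δz = 9.81 × 4.024 × 10⁻⁴ / 94 = 4.1995 × 10⁻⁵ s⁻².
N = √(4.1995 × 10⁻⁵) = 6.4804 × 10⁻³ rad s⁻¹ ≈ 6.48 × 10⁻³ rad s⁻¹.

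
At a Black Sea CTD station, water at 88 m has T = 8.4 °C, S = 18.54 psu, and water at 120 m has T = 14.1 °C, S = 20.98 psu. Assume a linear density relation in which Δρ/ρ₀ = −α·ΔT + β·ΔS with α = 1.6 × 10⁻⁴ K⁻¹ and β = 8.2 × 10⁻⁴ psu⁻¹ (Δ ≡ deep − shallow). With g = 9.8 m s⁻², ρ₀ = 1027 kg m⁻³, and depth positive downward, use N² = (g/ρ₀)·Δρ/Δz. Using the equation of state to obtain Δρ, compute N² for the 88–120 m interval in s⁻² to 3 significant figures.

3.33 × 10⁻⁴ s⁻²

ΔT = +5.7 K, ΔS = +2.44 psu (deep − shallow).
Δρ/ρ₀ = −αΔT + βΔS = -9.12 × 10⁻⁴ + 2.0008 × 10⁻³ = 1.0888 × 10⁻³, so Δρ ≈ 1.118 kg m⁻³.
N² = (g/ρ₀)·Δρ/Δz = g·(Δρ/ρ₀)/Δz = 9.8 × 1.0888 × 10⁻³ / 32 = 3.3345 × 10⁻⁴ s⁻² ≈ 3.33 × 10⁻⁴ s⁻².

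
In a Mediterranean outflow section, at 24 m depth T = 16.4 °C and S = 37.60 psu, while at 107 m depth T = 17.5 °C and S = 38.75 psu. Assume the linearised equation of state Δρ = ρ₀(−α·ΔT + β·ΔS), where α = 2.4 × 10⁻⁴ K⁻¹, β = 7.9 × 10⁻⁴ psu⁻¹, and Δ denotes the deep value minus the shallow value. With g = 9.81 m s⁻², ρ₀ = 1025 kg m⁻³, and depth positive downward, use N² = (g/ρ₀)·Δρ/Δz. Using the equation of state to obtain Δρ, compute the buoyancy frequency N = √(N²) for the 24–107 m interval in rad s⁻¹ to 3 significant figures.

8.73 × 10⁻³ rad s⁻¹

ΔT = +1.1 K, ΔS = +1.15 psu (deep − shallow).
Δρ/ρ₀ = −αΔT + βΔS = -2.64 × 10⁻⁴ + 9.085 × 10⁻⁴ = 6.445 × 10⁻⁴, so Δρ ≈ 0.6606 kg m⁻³.
N² = (g/ρ₀)·Δρ/Δz = g·(Δρ/ρ₀)/Δz = 9.81 × 6.445 × 10⁻⁴ / 83 = 7.6175 × 10⁻⁵ s⁻².
N = √(7.6175 × 10⁻⁵) = 8.7278 × 10⁻³ rad s⁻¹ ≈ 8.73 × 10⁻³ rad s⁻¹.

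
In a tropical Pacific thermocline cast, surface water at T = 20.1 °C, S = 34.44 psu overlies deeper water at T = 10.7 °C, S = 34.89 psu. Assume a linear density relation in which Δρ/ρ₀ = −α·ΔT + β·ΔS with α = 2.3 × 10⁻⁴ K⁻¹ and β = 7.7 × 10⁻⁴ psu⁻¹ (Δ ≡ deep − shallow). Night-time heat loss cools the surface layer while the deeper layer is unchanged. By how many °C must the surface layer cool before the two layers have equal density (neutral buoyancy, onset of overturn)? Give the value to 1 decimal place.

Neutral buoyancy requires Δρ = 0, i.e. −α(T_deep − T_surf′) + β(S_deep − S_surf) = 0.
T_surf′ = T_deep − (β/α)·ΔS = 10.7 − (7.7 × 10⁻⁴/2.3 × 10⁻⁴)·(+0.45) = 9.193 °C.
Cooling required: 20.1 − (9.193) = 10.907 °C.

10.9 °C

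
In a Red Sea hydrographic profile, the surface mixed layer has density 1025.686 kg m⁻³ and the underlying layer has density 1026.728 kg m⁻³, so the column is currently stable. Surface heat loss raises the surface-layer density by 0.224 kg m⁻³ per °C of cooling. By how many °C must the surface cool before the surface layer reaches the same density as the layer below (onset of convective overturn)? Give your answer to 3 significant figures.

Density deficit of the surface layer: 1026.728 − 1025.686 = 1.042 kg m⁻³.
Required change = 1.042 / 0.224 = 4.65 °C.

4.65 °C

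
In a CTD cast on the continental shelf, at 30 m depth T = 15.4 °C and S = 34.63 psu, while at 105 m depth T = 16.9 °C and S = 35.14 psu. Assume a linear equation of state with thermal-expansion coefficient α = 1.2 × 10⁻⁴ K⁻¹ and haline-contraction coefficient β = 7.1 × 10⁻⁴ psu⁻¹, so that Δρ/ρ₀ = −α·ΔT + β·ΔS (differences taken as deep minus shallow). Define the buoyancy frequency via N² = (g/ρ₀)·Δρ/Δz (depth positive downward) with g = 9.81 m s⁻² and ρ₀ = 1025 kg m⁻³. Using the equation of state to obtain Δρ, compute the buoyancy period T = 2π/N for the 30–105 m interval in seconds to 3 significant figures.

1.29 × 10³ s

ΔT = +1.5 K, ΔS = +0.51 psu (deep − shallow).
Δρ/ρ₀ = −αΔT + βΔS = -1.80 × 10⁻⁴ + 3.621 × 10⁻⁴ = 1.821 × 10⁻⁴, so Δρ ≈ 0.1867 kg m⁻³.
N² = (g/ρ₀)·Δρ/Δz = g·(Δρ/ρ₀)/Δz = 9.81 × 1.821 × 10⁻⁴ / 75 = 2.3819 × 10⁻⁵ s⁻².
N = √(2.3819 × 10⁻⁵) = 4.8805 × 10⁻³ rad s⁻¹ → T = 2π/N = 1.2874 × 10³ s ≈ 1.29 × 10³ s.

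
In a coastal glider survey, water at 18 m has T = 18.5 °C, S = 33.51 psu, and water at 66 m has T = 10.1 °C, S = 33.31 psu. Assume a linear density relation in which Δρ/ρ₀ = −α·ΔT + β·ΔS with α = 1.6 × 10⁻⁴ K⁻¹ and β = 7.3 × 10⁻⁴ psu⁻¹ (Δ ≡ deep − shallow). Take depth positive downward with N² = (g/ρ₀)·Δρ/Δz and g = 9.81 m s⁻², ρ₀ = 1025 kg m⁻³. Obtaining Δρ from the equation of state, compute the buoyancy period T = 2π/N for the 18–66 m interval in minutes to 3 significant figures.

ΔT = -8.4 K, ΔS = -0.20 psu (deep − shallow).
Δρ/ρ₀ = −αΔT + βΔS = 1.344 × 10⁻³ − 1.46 × 10⁻⁴ = 1.198 × 10⁻³, so Δρ ≈ 1.228 kg m⁻³.
N² = (g/ρ₀)·Δρ/Δz = g·(Δρ/ρ₀)/Δz = 9.81 × 1.198 × 10⁻³ / 48 = 2.4484 × 10⁻⁴ s⁻².
N = √(2.4484 × 10⁻⁴) = 0.015647 rad s⁻¹ → T = 2π/N = 401.56 s = 6.6927 min ≈ 6.69 min.

6.69 min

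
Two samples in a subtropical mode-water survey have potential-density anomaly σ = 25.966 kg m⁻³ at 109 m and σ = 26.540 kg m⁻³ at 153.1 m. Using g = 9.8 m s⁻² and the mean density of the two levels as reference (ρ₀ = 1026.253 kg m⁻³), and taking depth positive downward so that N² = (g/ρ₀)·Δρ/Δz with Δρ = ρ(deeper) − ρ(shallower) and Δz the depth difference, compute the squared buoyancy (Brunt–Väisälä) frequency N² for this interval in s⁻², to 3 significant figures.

1.24 × 10⁻⁴ s⁻²

Δρ = 1026.540 − 1025.966 = 0.574 kg m⁻³ over Δz = 153.1 − 109 = 44.1 m.
N² = (9.8/1026.253) × (0.574/44.1) = 1.2429 × 10⁻⁴ s⁻² ≈ 1.24 × 10⁻⁴ s⁻².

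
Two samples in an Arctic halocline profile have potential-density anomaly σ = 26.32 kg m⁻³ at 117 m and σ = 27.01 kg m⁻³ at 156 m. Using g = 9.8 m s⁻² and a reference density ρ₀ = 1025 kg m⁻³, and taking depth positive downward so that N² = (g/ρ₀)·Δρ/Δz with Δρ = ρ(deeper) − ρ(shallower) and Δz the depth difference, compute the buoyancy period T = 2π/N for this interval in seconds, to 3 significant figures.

483 s

Δρ = 1027.01 − 1026.32 = 0.69 kg m⁻³ over Δz = 156 − 117 = 39 m.
N² = (9.8/1025) × (0.69/39) = 1.6916 × 10⁻⁴ s⁻².
N = √(1.6916 × 10⁻⁴) = 0.013006 rad s⁻¹, so T = 2π/N = 483.10 s ≈ 483 s.
N² > 0, so the interval is statically stable.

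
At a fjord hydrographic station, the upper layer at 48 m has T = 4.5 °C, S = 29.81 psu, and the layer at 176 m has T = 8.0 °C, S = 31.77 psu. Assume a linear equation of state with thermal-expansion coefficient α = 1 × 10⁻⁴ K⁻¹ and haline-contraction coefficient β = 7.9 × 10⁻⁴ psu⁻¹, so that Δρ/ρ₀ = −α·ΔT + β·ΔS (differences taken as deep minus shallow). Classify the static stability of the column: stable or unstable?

stable

ΔT = 8.0 − 4.5 = +3.5 K and ΔS = 31.77 − 29.81 = +1.96 psu (deep − shallow).
−αΔT = -3.50 × 10⁻⁴; βΔS = 1.5484 × 10⁻³; sum Δρ/ρ₀ = 1.1984 × 10⁻³.
Δρ/ρ₀ > 0, so Δρ > 0: deeper water is denser → statically stable.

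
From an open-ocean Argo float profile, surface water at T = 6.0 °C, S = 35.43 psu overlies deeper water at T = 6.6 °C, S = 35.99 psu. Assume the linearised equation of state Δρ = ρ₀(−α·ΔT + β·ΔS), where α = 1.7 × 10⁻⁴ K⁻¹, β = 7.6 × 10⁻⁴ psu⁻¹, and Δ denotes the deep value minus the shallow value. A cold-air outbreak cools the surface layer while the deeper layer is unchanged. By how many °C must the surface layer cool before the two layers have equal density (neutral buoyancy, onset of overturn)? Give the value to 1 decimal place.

1.9 °C

Neutral buoyancy requires Δρ = 0, i.e. −α(T_deep − T_surf′) + β(S_deep − S_surf) = 0.
T_surf′ = T_deep − (β/α)·ΔS = 6.6 − (7.6 × 10⁻⁴/1.7 × 10⁻⁴)·(+0.56) = 4.096 °C.
Cooling required: 6.0 − (4.096) = 1.904 °C.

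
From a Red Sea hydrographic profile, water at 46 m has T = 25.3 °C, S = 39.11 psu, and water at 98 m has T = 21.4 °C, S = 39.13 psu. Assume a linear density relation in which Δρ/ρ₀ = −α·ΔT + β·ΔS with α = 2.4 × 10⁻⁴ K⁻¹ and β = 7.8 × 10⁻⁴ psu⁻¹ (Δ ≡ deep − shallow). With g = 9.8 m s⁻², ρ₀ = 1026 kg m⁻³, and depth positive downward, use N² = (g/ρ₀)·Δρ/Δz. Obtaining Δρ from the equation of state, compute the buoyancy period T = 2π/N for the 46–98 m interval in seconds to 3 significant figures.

ΔT = -3.9 K, ΔS = +0.02 psu (deep − shallow).
Δρ/ρ₀ = −αΔT + βΔS = 9.36 × 10⁻⁴ + 1.56 × 10⁻⁵ = 9.516 × 10⁻⁴, so Δρ ≈ 0.9763 kg m⁻³.
N² = (g/ρ₀)·Δρ/Δz = g·(Δρ/ρ₀)/Δz = 9.8 × 9.516 × 10⁻⁴ / 52 = 1.7934 × 10⁻⁴ s⁻².
N = √(1.7934 × 10⁻⁴) = 0.013392 rad s⁻¹ → T = 2π/N = 469.17 s ≈ 469 s.

469 s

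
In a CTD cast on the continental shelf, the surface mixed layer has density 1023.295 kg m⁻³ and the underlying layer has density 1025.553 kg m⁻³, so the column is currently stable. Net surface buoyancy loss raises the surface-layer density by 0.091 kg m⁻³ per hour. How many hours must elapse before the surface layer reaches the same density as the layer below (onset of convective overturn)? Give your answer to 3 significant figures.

Density deficit of the surface layer: 1025.553 − 1023.295 = 2.258 kg m⁻³.
Required change = 2.258 / 0.091 = 24.8 hours.

24.8 hours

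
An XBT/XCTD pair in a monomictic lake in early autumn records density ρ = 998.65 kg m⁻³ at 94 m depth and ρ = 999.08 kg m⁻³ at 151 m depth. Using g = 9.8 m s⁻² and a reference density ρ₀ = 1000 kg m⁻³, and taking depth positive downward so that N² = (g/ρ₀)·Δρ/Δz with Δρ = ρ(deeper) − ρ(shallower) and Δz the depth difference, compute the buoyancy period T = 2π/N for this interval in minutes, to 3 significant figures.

Δρ = 999.08 − 998.65 = 0.43 kg m⁻³ over Δz = 151 − 94 = 57 m.
N² = (9.8/1000) × (0.43/57) = 7.3930 × 10⁻⁵ s⁻².
N = √(7.3930 × 10⁻⁵) = 8.5983 × 10⁻³ rad s⁻¹, so T = 2π/N = 730.75 s = 12.179 min ≈ 12.2 min.

12.2 min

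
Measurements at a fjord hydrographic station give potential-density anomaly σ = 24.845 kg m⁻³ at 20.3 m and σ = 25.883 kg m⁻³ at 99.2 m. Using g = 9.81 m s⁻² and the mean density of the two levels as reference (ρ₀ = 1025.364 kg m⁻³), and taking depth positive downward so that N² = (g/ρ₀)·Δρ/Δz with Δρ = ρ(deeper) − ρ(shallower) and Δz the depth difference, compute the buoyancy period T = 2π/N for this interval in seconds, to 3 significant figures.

560 s

Δρ = 1025.883 − 1024.845 = 1.038 kg m⁻³ over Δz = 99.2 − 20.3 = 78.9 m.
N² = (9.81/1025.364) × (1.038/78.9) = 1.2587 × 10⁻⁴ s⁻².
N = √(1.2587 × 10⁻⁴) = 0.011219 rad s⁻¹, so T = 2π/N = 560.05 s ≈ 560 s.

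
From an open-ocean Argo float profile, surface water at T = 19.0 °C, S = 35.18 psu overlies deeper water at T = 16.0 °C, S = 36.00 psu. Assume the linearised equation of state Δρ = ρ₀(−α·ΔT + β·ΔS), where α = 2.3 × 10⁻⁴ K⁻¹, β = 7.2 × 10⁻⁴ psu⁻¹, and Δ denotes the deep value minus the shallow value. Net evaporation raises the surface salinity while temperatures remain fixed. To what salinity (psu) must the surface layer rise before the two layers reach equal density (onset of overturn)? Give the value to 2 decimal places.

Neutral buoyancy requires −α(T_deep − T_surf) + β(S_deep − S_surf′) = 0.
S_surf′ = S_deep − (α/β)·ΔT = 36.00 − (2.3 × 10⁻⁴/7.2 × 10⁻⁴)·(-3.0) = 36.9583 psu.
Increase required: 36.9583 − 35.18 = 1.7783 psu.

36.96 psu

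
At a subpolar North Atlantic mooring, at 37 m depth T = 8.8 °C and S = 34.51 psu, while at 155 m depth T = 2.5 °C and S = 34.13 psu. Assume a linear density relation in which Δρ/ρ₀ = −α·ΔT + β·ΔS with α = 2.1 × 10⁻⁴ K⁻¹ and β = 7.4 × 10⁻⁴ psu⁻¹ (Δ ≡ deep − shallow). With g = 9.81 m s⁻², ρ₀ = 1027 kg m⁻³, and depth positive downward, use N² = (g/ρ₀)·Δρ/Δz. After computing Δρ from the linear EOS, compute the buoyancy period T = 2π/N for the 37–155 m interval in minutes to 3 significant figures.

ΔT = -6.3 K, ΔS = -0.38 psu (deep − shallow).
Δρ/ρ₀ = −αΔT + βΔS = 1.323 × 10⁻³ − 2.812 × 10⁻⁴ = 1.0418 × 10⁻³, so Δρ ≈ 1.070 kg m⁻³.
N² = (g/ρ₀)·Δρ/Δz = g·(Δρ/ρ₀)/Δz = 9.81 × 1.0418 × 10⁻³ / 118 = 8.6611 × 10⁻⁵ s⁻².
N = √(8.6611 × 10⁻⁵) = 9.3065 × 10⁻³ rad s⁻¹ → T = 2π/N = 675.14 s = 11.252 min ≈ 11.3 min.

11.3 min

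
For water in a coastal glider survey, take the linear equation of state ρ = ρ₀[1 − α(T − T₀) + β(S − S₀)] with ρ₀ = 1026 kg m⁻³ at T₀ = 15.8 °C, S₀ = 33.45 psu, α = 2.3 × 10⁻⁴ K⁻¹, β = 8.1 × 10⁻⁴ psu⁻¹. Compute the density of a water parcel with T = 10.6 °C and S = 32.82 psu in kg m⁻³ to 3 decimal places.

1026.704 kg m⁻³

T − T₀ = -5.2 K, S − S₀ = -0.63 psu.
Bracket = 1 − α·(-5.2) + β·(-0.63) = 1 + (6.857 × 10⁻⁴) = 1.0006857.
ρ = 1026 × 1.0006857 = 1026.704 kg m⁻³.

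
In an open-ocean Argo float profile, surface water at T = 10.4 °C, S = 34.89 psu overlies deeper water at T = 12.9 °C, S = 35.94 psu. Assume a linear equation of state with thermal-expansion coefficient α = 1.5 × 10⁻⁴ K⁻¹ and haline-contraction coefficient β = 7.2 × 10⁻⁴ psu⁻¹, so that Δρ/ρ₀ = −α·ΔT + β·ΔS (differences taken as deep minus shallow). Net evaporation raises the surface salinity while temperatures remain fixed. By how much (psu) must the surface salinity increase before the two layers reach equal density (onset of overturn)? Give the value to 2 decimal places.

0.53 psu

Neutral buoyancy requires −α(T_deep − T_surf) + β(S_deep − S_surf′) = 0.
S_surf′ = S_deep − (α/β)·ΔT = 35.94 − (1.5 × 10⁻⁴/7.2 × 10⁻⁴)·(+2.5) = 35.4192 psu.
Increase required: 35.4192 − 34.89 = 0.5292 psu.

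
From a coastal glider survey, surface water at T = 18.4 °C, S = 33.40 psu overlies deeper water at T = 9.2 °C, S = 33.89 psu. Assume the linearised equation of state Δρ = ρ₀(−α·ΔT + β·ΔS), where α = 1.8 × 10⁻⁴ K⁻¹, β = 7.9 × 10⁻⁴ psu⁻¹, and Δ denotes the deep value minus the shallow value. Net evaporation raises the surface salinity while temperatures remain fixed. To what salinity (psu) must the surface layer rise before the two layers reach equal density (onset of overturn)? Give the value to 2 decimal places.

Neutral buoyancy requires −α(T_deep − T_surf) + β(S_deep − S_surf′) = 0.
S_surf′ = S_deep − (α/β)·ΔT = 33.89 − (1.8 × 10⁻⁴/7.9 × 10⁻⁴)·(-9.2) = 35.9862 psu.
Increase required: 35.9862 − 33.40 = 2.5862 psu.

35.99 psu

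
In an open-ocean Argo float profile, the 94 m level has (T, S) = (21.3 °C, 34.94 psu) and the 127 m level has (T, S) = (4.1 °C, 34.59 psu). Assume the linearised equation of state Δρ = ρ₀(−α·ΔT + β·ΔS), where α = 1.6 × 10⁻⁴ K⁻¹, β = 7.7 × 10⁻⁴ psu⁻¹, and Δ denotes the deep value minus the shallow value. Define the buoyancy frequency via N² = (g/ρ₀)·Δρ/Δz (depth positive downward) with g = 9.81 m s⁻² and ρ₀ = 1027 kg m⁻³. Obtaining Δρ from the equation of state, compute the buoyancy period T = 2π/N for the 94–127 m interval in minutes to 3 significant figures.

3.85 min

ΔT = -17.2 K, ΔS = -0.35 psu (deep − shallow).
Δρ/ρ₀ = −αΔT + βΔS = 2.752 × 10⁻³ − 2.695 × 10⁻⁴ = 2.4825 × 10⁻³, so Δρ ≈ 2.550 kg m⁻³.
N² = (g/ρ₀)·Δρ/Δz = g·(Δρ/ρ₀)/Δz = 9.81 × 2.4825 × 10⁻³ / 33 = 7.3798 × 10⁻⁴ s⁻².
N = √(7.3798 × 10⁻⁴) = 0.027166 rad s⁻¹ → T = 2π/N = 231.29 s = 3.8548 min ≈ 3.85 min.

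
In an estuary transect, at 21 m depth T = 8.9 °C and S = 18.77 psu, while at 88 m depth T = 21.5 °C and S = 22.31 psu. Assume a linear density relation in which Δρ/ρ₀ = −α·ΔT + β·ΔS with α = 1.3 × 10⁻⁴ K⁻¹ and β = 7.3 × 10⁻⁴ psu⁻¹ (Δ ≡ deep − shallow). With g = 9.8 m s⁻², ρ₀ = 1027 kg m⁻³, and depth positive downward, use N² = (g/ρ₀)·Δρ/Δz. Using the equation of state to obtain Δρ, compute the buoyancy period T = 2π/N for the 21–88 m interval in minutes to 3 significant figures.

8.90 min

ΔT = +12.6 K, ΔS = +3.54 psu (deep − shallow).
Δρ/ρ₀ = −αΔT + βΔS = -1.638 × 10⁻³ + 2.5842 × 10⁻³ = 9.462 × 10⁻⁴, so Δρ ≈ 0.9717 kg m⁻³.
N² = (g/ρ₀)·Δρ/Δz = g·(Δρ/ρ₀)/Δz = 9.8 × 9.462 × 10⁻⁴ / 67 = 1.3840 × 10⁻⁴ s⁻².
N = √(1.3840 × 10⁻⁴) = 0.011764 rad s⁻¹ → T = 2π/N = 534.10 s = 8.9017 min ≈ 8.90 min.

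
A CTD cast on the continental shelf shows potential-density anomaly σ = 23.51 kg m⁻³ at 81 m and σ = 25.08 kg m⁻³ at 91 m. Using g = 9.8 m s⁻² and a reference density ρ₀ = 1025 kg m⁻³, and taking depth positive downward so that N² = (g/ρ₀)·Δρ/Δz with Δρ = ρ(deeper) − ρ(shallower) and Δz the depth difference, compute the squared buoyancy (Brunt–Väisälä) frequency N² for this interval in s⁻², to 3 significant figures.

1.50 × 10⁻³ s⁻²

Δρ = 1025.08 − 1023.51 = 1.57 kg m⁻³ over Δz = 91 − 81 = 10 m.
N² = (9.8/1025) × (1.57/10) = 1.5011 × 10⁻³ s⁻² ≈ 1.50 × 10⁻³ s⁻².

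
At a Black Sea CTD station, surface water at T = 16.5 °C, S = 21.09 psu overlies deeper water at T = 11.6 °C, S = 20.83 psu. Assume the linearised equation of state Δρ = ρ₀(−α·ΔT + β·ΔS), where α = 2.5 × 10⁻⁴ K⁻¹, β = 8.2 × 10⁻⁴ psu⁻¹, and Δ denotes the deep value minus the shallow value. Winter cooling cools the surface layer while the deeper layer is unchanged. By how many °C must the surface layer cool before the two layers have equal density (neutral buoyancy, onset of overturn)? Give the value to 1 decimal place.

4.0 °C

Neutral buoyancy requires Δρ = 0, i.e. −α(T_deep − T_surf′) + β(S_deep − S_surf) = 0.
T_surf′ = T_deep − (β/α)·ΔS = 11.6 − (8.2 × 10⁻⁴/2.5 × 10⁻⁴)·(-0.26) = 12.453 °C.
Cooling required: 16.5 − (12.453) = 4.047 °C.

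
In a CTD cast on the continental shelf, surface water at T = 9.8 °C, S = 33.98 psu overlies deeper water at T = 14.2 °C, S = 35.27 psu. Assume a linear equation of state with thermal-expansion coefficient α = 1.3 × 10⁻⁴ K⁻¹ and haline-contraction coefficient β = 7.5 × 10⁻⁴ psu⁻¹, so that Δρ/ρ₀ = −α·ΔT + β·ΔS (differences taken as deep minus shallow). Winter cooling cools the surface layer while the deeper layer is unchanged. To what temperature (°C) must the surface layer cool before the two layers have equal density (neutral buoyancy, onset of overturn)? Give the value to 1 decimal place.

Neutral buoyancy requires Δρ = 0, i.e. −α(T_deep − T_surf′) + β(S_deep − S_surf) = 0.
T_surf′ = T_deep − (β/α)·ΔS = 14.2 − (7.5 × 10⁻⁴/1.3 × 10⁻⁴)·(+1.29) = 6.758 °C.
Cooling required: 9.8 − (6.758) = 3.042 °C.

6.8 °C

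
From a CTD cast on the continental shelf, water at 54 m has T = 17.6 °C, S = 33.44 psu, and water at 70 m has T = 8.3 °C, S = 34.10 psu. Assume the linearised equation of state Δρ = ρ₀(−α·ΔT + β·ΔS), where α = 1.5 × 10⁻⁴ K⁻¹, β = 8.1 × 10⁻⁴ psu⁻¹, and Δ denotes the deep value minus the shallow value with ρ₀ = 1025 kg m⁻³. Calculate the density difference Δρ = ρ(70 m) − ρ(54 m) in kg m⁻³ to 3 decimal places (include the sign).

ΔT = -9.3 K, ΔS = +0.66 psu (deep − shallow).
Δρ/ρ₀ = −(1.5 × 10⁻⁴)(-9.3) + (8.1 × 10⁻⁴)(+0.66) = 1.9296 × 10⁻³.
Δρ = 1025 × (1.9296 × 10⁻³) = +1.978 kg m⁻³.
Positive Δρ: denser below, stable.

+1.978 kg m⁻³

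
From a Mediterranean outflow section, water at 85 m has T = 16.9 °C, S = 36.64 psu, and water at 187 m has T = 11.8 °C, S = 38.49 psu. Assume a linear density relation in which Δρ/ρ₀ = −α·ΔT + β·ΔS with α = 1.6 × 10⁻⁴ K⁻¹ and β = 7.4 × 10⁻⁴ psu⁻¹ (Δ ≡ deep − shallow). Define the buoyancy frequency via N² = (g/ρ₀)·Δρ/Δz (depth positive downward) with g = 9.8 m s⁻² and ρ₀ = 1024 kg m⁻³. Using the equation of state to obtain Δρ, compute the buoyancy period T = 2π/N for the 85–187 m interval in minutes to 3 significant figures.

ΔT = -5.1 K, ΔS = +1.85 psu (deep − shallow).
Δρ/ρ₀ = −αΔT + βΔS = 8.16 × 10⁻⁴ + 1.369 × 10⁻³ = 2.185 × 10⁻³, so Δρ ≈ 2.237 kg m⁻³.
N² = (g/ρ₀)·Δρ/Δz = g·(Δρ/ρ₀)/Δz = 9.8 × 2.185 × 10⁻³ / 102 = 2.0993 × 10⁻⁴ s⁻².
N = √(2.0993 × 10⁻⁴) = 0.014489 rad s⁻¹ → T = 2π/N = 433.65 s = 7.2275 min ≈ 7.23 min.

7.23 min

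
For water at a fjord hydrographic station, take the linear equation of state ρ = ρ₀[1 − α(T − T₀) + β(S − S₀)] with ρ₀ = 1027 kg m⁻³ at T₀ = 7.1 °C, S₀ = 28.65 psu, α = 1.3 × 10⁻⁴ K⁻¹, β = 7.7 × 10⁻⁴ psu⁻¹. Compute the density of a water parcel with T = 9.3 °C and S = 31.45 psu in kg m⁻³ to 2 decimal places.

T − T₀ = +2.2 K, S − S₀ = +2.80 psu.
Bracket = 1 − α·(+2.2) + β·(+2.80) = 1 + (1.87 × 10⁻³) = 1.0018700.
ρ = 1027 × 1.0018700 = 1028.92 kg m⁻³.

1028.92 kg m⁻³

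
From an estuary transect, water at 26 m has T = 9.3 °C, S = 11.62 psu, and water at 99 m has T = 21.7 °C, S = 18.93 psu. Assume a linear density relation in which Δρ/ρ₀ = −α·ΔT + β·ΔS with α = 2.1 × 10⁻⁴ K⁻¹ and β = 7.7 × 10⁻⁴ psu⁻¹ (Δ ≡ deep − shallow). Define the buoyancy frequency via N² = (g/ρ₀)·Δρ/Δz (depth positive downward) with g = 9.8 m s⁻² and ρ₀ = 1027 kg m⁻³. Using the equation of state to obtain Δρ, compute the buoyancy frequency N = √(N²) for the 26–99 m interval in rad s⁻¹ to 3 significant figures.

ΔT = +12.4 K, ΔS = +7.31 psu (deep − shallow).
Δρ/ρ₀ = −αΔT + βΔS = -2.604 × 10⁻³ + 5.6287 × 10⁻³ = 3.0247 × 10⁻³, so Δρ ≈ 3.106 kg m⁻³.
N² = (g/ρ₀)·Δρ/Δz = g·(Δρ/ρ₀)/Δz = 9.8 × 3.0247 × 10⁻³ / 73 = 4.0606 × 10⁻⁴ s⁻².
N = √(4.0606 × 10⁻⁴) = 0.020151 rad s⁻¹ ≈ 0.0202 rad s⁻¹.

0.0202 rad s⁻¹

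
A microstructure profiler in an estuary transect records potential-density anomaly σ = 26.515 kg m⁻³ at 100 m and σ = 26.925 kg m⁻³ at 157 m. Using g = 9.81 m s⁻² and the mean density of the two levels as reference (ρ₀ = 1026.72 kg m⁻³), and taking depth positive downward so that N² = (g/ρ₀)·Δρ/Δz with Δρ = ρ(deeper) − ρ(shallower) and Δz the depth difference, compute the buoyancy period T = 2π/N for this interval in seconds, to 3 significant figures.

Δρ = 1026.925 − 1026.515 = 0.410 kg m⁻³ over Δz = 157 − 100 = 57 m.
N² = (9.81/1026.72) × (0.410/57) = 6.8727 × 10⁻⁵ s⁻².
N = √(6.8727 × 10⁻⁵) = 8.2902 × 10⁻³ rad s⁻¹, so T = 2π/N = 757.91 s ≈ 758 s.

758 s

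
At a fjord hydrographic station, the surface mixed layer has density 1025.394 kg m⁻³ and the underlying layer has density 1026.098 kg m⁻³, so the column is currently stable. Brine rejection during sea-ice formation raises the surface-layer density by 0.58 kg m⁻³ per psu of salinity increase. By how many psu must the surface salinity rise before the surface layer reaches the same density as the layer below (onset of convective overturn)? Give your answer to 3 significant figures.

Density deficit of the surface layer: 1026.098 − 1025.394 = 0.704 kg m⁻³.
Required change = 0.704 / 0.58 = 1.21 psu.

1.21 psu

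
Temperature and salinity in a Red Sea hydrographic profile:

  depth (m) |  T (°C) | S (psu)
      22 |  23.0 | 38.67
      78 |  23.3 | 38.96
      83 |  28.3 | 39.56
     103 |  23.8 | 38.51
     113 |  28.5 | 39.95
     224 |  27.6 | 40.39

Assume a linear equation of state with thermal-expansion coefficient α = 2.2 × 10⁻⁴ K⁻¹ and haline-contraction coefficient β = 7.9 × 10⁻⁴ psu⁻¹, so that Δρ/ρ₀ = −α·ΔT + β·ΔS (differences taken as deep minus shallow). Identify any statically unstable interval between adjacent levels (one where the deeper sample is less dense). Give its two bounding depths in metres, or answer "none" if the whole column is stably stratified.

78–83 m

Evaluate Δρ/ρ₀ = −αΔT + βΔS across each adjacent pair:
  22–78 m: −αΔT+βΔS = −(2.2 × 10⁻⁴)(+0.3)+(7.9 × 10⁻⁴)(+0.29) = 1.6 × 10⁻⁴ → stable
  78–83 m: −αΔT+βΔS = −(2.2 × 10⁻⁴)(+5.0)+(7.9 × 10⁻⁴)(+0.60) = -6.3 × 10⁻⁴ → UNSTABLE
  83–103 m: −αΔT+βΔS = −(2.2 × 10⁻⁴)(-4.5)+(7.9 × 10⁻⁴)(-1.05) = 1.6 × 10⁻⁴ → stable
  103–113 m: −αΔT+βΔS = −(2.2 × 10⁻⁴)(+4.7)+(7.9 × 10⁻⁴)(+1.44) = 1.0 × 10⁻⁴ → stable
  113–224 m: −αΔT+βΔS = −(2.2 × 10⁻⁴)(-0.9)+(7.9 × 10⁻⁴)(+0.44) = 5.5 × 10⁻⁴ → stable
The 78–83 m interval has Δρ < 0: lighter water underlies denser water.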